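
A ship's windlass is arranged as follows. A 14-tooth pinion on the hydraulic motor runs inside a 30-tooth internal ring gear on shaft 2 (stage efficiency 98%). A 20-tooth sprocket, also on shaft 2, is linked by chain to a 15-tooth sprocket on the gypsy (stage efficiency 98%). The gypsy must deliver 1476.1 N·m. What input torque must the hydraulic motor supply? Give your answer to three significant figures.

Overall ratio R = 2.1429 × 0.75 = 1.6071; overall efficiency η = 0.98 × 0.98 = 0.9604.
Input torque = output torque / (R × η) = 1476.1 / (1.6071 × 0.9604) = 956.33 N·m.

956 N·m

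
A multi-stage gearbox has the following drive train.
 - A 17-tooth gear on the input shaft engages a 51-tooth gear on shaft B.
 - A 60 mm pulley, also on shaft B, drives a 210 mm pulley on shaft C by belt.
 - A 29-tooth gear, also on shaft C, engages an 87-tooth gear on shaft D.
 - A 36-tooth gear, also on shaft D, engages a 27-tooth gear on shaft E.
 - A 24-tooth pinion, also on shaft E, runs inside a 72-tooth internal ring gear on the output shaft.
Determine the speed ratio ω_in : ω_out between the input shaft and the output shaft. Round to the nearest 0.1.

70.9

Each stage contributes driven/driver: gear mesh 51/17 = 3, belt 210/60 = 3.5, gear mesh 87/29 = 3, gear mesh 27/36 = 0.75, internal gear 72/24 = 3.
Overall: 3 × 3.5 × 3 × 0.75 × 3 = 70.875.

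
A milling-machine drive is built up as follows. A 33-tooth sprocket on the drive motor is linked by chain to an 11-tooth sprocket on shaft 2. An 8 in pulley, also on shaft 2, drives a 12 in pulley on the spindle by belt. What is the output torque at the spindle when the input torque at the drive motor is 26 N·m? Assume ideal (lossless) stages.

13 N·m

After the chain (11/33): 26 × 0.33333 = 8.6667 N·m
After the belt (12/8): 8.6667 × 1.5 = 13 N·m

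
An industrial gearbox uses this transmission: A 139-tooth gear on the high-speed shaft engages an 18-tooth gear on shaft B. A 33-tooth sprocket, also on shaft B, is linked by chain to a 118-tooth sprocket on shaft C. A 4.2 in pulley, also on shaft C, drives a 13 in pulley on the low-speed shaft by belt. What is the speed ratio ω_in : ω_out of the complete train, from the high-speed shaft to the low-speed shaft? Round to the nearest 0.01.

Each stage contributes driven/driver: gear mesh 18/139 = 0.1295, chain 118/33 = 3.5758, belt 13/4.2 = 3.0952.
Overall: 0.1295 × 3.5758 × 3.0952 = 1.4332.

1.43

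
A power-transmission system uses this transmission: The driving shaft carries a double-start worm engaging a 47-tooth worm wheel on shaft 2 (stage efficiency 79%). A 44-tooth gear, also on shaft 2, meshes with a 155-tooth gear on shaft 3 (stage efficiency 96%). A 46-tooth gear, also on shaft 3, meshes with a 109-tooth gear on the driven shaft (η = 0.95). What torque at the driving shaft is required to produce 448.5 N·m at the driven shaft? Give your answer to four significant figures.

Overall ratio R = 23.5 × 3.5227 × 2.3696 = 196.16; overall efficiency η = 0.79 × 0.96 × 0.95 = 0.7205.
Input torque = output torque / (R × η) = 448.5 / (196.16 × 0.7205) = 3.1734 N·m.

3.173 N·m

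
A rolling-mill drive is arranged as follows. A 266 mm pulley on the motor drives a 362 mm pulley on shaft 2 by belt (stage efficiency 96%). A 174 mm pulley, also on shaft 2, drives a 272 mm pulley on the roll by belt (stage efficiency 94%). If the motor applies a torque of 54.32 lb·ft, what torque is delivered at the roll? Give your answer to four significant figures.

Belt: ratio = 362/266 = 1.3609; torque at shaft 2 = 54.32 × 1.3609 × 0.96 = 70.967 lb·ft.
Belt: ratio = 272/174 = 1.5632; torque at the roll = 70.967 × 1.5632 × 0.94 = 104.28 lb·ft.

104.3 lb·ft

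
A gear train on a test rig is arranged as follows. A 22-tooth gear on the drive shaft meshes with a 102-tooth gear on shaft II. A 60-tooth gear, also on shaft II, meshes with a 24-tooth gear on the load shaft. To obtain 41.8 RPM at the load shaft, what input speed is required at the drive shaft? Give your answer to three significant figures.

77.5 RPM

Overall ratio R = 4.6364 × 0.4 = 1.8545.
Required input speed = output speed × R = 41.8 × 1.8545 = 77.52 RPM.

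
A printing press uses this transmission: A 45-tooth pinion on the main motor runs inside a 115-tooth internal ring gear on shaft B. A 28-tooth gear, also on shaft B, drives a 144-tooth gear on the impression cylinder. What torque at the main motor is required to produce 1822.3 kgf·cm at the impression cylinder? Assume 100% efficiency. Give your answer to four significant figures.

138.7 kgf·cm

Overall ratio R = 2.5556 × 5.1429 = 13.143.
Input torque = output torque / R = 1822.3 / 13.143 = 138.65 kgf·cm.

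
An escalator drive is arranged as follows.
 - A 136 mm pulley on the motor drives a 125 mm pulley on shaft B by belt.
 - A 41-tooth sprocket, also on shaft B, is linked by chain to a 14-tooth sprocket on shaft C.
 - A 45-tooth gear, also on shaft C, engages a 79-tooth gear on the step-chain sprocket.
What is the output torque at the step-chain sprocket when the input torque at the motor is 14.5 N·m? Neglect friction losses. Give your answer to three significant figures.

7.99 N·m

belt 125/136 = 0.91912 → τ = 14.5·0.91912 = 13.327 N·m
chain 14/41 = 0.34146 → τ = 13.327·0.34146 = 4.5508 N·m
gear mesh 79/45 = 1.7556 → τ = 4.5508·1.7556 = 7.9891 N·m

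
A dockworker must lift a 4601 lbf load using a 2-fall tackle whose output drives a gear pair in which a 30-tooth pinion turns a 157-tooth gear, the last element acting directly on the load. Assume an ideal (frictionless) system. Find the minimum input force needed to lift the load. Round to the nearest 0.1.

439.6 lbf

Block-and-tackle MA = number of supporting rope parts = 2.
Gear pair MA = 157/30 = 5.2333.
Combined ideal MA = 2 × 5.2333 = 10.467.
Effort = load / MA = 4601 / 10.467 = 439.59 lbf.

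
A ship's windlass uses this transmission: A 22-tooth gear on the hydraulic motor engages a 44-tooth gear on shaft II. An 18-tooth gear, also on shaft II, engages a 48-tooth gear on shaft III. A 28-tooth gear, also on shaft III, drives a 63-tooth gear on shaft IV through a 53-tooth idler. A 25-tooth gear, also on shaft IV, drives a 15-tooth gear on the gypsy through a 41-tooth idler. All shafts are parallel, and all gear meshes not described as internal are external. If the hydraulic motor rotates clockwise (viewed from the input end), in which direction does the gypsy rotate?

clockwise

the hydraulic motor → shaft II: external mesh, 1 reversal → CCW.
shaft II → shaft III: external mesh, 1 reversal → CW.
shaft III → shaft IV: driver → idler → driven is 2 external meshes, 2 reversals → CW.
shaft IV → the gypsy: driver → idler → driven is 2 external meshes, 2 reversals → CW.
6 reversals in total — an even number — so the gypsy turns the same way as the hydraulic motor.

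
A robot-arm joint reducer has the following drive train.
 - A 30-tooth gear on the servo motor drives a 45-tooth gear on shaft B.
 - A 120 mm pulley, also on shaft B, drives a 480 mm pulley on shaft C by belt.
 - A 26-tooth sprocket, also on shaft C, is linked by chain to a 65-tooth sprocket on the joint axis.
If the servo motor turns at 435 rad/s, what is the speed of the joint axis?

the servo motor → shaft B (gear mesh, 45/30): 435 ÷ 1.5 = 290 rad/s
shaft B → shaft C (belt, 480/120): 290 ÷ 4 = 72.5 rad/s
shaft C → the joint axis (chain, 65/26): 72.5 ÷ 2.5 = 29 rad/s

29 rad/s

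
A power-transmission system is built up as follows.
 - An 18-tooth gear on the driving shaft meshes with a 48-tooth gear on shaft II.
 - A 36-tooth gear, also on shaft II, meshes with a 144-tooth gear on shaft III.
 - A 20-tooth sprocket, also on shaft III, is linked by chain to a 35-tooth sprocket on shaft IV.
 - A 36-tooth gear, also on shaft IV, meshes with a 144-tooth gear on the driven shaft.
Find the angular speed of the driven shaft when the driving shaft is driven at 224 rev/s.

3 rev/s

the driving shaft → shaft II (gear mesh, 48/18): 224 ÷ 2.6667 = 84 rev/s
shaft II → shaft III (gear mesh, 144/36): 84 ÷ 4 = 21 rev/s
shaft III → shaft IV (chain, 35/20): 21 ÷ 1.75 = 12 rev/s
shaft IV → the driven shaft (gear mesh, 144/36): 12 ÷ 4 = 3 rev/s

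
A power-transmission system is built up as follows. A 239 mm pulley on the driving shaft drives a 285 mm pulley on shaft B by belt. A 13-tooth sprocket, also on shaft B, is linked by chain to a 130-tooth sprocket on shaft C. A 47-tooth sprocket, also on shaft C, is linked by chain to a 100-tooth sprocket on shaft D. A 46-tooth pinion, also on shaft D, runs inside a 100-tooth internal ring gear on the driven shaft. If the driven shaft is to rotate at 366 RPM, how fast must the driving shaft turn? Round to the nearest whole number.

Overall ratio R = 1.1925 × 10 × 2.1277 × 2.1739 = 55.156.
Required input speed = output speed × R = 366 × 55.156 = 20187 RPM.

20187 RPM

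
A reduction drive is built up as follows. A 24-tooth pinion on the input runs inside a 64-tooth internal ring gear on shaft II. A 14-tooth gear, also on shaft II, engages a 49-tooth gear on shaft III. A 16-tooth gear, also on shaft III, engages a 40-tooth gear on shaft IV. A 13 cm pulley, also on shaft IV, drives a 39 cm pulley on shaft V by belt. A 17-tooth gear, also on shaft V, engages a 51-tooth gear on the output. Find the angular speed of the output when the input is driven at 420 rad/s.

internal gear 64/24 = 2.6667 → 420/2.6667 = 157.5 rad/s
gear mesh 49/14 = 3.5 → 157.5/3.5 = 45 rad/s
gear mesh 40/16 = 2.5 → 45/2.5 = 18 rad/s
belt 39/13 = 3 → 18/3 = 6 rad/s
gear mesh 51/17 = 3 → 6/3 = 2 rad/s

2 rad/s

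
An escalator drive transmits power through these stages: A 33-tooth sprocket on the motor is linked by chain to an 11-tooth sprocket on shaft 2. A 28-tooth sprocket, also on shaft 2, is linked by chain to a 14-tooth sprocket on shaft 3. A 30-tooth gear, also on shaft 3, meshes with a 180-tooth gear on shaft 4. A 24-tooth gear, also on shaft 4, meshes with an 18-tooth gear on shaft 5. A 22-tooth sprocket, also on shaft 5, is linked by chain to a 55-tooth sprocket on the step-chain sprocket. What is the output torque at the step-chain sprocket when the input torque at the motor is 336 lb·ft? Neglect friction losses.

630 lb·ft

After the chain (11/33): 336 × 0.33333 = 112 lb·ft
After the chain (14/28): 112 × 0.5 = 56 lb·ft
After the gear mesh (180/30): 56 × 6 = 336 lb·ft
After the gear mesh (18/24): 336 × 0.75 = 252 lb·ft
After the chain (55/22): 252 × 2.5 = 630 lb·ft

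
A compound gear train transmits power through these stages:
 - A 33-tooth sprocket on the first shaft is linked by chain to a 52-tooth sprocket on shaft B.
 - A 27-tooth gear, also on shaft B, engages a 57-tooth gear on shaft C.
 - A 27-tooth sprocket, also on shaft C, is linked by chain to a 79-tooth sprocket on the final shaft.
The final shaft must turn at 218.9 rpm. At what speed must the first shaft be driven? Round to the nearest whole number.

Overall ratio R = 1.5758 × 2.1111 × 2.9259 = 9.7334.
Required input speed = output speed × R = 218.9 × 9.7334 = 2130.6 rpm.

2131 rpm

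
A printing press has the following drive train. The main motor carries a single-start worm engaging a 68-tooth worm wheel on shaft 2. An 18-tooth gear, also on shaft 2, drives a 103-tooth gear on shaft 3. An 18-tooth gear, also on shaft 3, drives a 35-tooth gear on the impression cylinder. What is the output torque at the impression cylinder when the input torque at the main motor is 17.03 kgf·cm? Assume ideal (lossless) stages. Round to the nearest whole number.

After the worm (68/1): 17.03 × 68 = 1158 kgf·cm
After the gear mesh (103/18): 1158 × 5.7222 = 6626.6 kgf·cm
After the gear mesh (35/18): 6626.6 × 1.9444 = 12885 kgf·cm

12885 kgf·cm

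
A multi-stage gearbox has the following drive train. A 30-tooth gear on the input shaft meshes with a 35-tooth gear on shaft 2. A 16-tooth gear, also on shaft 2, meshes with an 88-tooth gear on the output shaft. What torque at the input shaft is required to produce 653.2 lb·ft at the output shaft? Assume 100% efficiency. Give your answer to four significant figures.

Overall ratio R = 1.1667 × 5.5 = 6.4167.
Input torque = output torque / R = 653.2 / 6.4167 = 101.8 lb·ft.

101.8 lb·ft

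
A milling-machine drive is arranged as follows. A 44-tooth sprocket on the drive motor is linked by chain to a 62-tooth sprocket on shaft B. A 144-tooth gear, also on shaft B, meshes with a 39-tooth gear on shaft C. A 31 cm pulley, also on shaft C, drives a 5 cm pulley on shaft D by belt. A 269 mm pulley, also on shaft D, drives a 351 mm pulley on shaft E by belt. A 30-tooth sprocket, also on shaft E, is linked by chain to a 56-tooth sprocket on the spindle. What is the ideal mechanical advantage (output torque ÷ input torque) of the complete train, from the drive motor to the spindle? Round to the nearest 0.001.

0.150

Each stage contributes driven/driver: chain 62/44 = 1.4091, gear mesh 39/144 = 0.27083, belt 5/31 = 0.16129, belt 351/269 = 1.3048, chain 56/30 = 1.8667.
Overall: 1.4091 × 0.27083 × 0.16129 × 1.3048 × 1.8667 = 0.14992.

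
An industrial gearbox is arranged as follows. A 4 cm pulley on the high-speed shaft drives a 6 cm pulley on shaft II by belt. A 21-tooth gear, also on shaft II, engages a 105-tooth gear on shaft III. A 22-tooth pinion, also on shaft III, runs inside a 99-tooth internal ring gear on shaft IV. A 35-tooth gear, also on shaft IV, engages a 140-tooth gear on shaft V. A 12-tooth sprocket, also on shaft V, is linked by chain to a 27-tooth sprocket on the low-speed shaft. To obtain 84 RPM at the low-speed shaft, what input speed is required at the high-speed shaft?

Overall ratio R = 1.5 × 5 × 4.5 × 4 × 2.25 = 303.75.
Required input speed = output speed × R = 84 × 303.75 = 25515 RPM.

25515 RPM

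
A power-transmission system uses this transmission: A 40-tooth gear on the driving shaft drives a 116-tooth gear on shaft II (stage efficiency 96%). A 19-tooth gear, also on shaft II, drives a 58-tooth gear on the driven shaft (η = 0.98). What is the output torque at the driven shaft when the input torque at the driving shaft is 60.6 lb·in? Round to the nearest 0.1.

504.7 lb·in

After the gear mesh (116/40): 60.6 × 2.9 × 0.96 = 168.71 lb·in
After the gear mesh (58/19): 168.71 × 3.0526 × 0.98 = 504.71 lb·in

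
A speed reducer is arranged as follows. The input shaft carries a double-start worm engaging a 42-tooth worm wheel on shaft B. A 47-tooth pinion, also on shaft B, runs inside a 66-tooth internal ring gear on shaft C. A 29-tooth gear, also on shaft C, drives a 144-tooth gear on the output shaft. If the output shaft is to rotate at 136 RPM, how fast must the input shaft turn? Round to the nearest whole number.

19914 RPM

Overall ratio R = 21 × 1.4043 × 4.9655 = 146.43.
Required input speed = output speed × R = 136 × 146.43 = 19914 RPM.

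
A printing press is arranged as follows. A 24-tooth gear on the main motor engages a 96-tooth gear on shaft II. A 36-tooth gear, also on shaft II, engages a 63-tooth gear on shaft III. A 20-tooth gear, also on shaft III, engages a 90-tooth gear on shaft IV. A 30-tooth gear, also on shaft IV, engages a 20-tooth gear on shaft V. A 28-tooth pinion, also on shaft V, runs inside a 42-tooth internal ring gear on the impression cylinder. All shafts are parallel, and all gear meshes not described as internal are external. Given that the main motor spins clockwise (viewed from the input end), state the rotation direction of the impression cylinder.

the main motor → shaft II: external mesh, 1 reversal → CCW.
shaft II → shaft III: external mesh, 1 reversal → CW.
shaft III → shaft IV: external mesh, 1 reversal → CCW.
shaft IV → shaft V: external mesh, 1 reversal → CW.
shaft V → the impression cylinder: internal mesh, same direction → CW.
4 reversals in total — an even number — so the impression cylinder turns the same way as the main motor.

clockwise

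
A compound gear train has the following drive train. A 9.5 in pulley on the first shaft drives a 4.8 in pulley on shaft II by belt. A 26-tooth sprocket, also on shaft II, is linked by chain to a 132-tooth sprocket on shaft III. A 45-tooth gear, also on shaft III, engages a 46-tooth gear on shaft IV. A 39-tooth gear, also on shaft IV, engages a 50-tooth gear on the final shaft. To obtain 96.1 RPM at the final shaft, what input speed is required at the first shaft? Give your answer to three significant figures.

323 RPM

Overall ratio R = 0.50526 × 5.0769 × 1.0222 × 1.2821 = 3.3618.
Required input speed = output speed × R = 96.1 × 3.3618 = 323.07 RPM.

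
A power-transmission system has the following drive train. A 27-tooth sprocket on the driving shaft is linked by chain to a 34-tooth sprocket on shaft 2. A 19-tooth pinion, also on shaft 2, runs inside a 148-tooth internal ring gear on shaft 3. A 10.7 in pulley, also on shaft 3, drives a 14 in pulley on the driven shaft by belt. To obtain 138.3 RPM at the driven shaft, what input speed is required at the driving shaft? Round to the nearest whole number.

Overall ratio R = 1.2593 × 7.7895 × 1.3084 = 12.834.
Required input speed = output speed × R = 138.3 × 12.834 = 1775 RPM.

1775 RPM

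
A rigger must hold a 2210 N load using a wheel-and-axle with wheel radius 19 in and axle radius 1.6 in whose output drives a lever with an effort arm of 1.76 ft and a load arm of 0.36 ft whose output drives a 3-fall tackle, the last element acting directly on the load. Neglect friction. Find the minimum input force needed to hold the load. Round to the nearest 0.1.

12.7 N

Wheel-and-axle MA = R/r = 19/1.6 = 11.875.
Lever MA = effort arm / load arm = 1.76/0.36 = 4.8889.
Block-and-tackle MA = number of supporting rope parts = 3.
Combined ideal MA = 11.875 × 4.8889 × 3 = 174.17.
Effort = load / MA = 2210 / 174.17 = 12.689 N.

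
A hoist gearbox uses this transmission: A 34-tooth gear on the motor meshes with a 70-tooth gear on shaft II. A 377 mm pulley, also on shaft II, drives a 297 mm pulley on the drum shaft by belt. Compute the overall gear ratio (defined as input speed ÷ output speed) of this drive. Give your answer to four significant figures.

1.622

Each stage contributes driven/driver: gear mesh 70/34 = 2.0588, belt 297/377 = 0.7878.
Overall: 2.0588 × 0.7878 = 1.6219.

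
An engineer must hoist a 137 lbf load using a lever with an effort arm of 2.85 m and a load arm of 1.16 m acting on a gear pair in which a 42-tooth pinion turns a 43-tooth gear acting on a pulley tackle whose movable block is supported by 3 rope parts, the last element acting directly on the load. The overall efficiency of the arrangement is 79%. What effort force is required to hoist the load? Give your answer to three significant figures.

Lever MA = effort arm / load arm = 2.85/1.16 = 2.4569.
Gear pair MA = 43/42 = 1.0238.
Block-and-tackle MA = number of supporting rope parts = 3.
Combined ideal MA = 2.4569 × 1.0238 × 3 = 7.5462.
Actual MA = 7.5462 × 0.79 = 5.9615.
Effort = load / actual MA = 137 / 5.9615 = 22.981 lbf.

23.0 lbf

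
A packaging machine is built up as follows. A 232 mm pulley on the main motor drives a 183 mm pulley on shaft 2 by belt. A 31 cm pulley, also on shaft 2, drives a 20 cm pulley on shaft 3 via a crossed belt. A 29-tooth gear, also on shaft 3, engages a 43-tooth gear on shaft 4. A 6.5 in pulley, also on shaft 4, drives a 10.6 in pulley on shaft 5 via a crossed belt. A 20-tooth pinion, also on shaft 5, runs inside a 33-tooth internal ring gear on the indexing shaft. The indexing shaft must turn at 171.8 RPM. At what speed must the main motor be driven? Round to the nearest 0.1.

348.8 RPM

Overall ratio R = 0.78879 × 0.64516 × 1.4828 × 1.6308 × 1.65 = 2.0304.
Required input speed = output speed × R = 171.8 × 2.0304 = 348.82 RPM.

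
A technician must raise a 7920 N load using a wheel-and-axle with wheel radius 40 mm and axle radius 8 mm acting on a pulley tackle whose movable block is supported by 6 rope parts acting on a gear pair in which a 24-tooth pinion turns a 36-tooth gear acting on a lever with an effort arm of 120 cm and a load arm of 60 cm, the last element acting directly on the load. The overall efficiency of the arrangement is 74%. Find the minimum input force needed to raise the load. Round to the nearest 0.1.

118.9 N

Wheel-and-axle MA = R/r = 40/8 = 5.
Block-and-tackle MA = number of supporting rope parts = 6.
Gear pair MA = 36/24 = 1.5.
Lever MA = effort arm / load arm = 120/60 = 2.
Combined ideal MA = 5 × 6 × 1.5 × 2 = 90.
Actual MA = 90 × 0.74 = 66.6.
Effort = load / actual MA = 7920 / 66.6 = 118.92 N.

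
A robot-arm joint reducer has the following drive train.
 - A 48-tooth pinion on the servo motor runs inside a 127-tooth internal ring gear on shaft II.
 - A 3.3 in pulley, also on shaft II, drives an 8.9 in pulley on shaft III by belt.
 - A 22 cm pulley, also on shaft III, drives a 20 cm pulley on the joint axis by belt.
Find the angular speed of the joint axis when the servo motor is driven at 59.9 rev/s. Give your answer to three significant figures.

9.23 rev/s

Internal gear: ratio = 127/48 = 2.6458, so shaft II turns at 59.9 / 2.6458 = 22.639 rev/s.
Belt: ratio = 8.9/3.3 = 2.697, so shaft III turns at 22.639 / 2.697 = 8.3944 rev/s.
Belt: ratio = 20/22 = 0.90909, so the joint axis turns at 8.3944 / 0.90909 = 9.2338 rev/s.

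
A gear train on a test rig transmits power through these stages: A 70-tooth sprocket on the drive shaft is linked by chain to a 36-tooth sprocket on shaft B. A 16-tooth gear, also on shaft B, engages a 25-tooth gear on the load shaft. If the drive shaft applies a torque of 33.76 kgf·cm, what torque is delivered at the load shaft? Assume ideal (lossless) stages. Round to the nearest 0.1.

27.1 kgf·cm

chain 36/70 = 0.51429 → τ = 33.76·0.51429 = 17.362 kgf·cm
gear mesh 25/16 = 1.5625 → τ = 17.362·1.5625 = 27.129 kgf·cm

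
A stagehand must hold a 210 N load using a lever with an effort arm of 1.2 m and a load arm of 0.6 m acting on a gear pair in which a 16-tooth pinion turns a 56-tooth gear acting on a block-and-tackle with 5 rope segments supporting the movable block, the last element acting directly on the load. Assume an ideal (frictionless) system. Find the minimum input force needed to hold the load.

6 N

Lever MA = effort arm / load arm = 1.2/0.6 = 2.
Gear pair MA = 56/16 = 3.5.
Block-and-tackle MA = number of supporting rope parts = 5.
Combined ideal MA = 2 × 3.5 × 5 = 35.
Effort = load / MA = 210 / 35 = 6 N.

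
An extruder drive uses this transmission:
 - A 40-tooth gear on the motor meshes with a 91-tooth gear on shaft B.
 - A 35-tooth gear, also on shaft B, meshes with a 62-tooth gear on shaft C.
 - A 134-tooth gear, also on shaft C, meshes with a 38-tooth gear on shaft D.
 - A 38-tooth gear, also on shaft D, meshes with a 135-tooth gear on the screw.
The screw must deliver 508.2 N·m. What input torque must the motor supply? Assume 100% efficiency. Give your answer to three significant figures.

Overall ratio R = 2.275 × 1.7714 × 0.28358 × 3.5526 = 4.0601.
Input torque = output torque / R = 508.2 / 4.0601 = 125.17 N·m.

125 N·m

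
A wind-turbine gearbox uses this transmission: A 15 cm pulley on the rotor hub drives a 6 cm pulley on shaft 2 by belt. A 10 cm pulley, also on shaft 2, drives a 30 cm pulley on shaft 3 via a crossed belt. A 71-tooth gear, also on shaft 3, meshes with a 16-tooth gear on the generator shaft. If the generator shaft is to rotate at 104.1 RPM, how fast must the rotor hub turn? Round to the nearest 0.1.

Overall ratio R = 0.4 × 3 × 0.22535 = 0.27042.
Required input speed = output speed × R = 104.1 × 0.27042 = 28.151 RPM.

28.2 RPM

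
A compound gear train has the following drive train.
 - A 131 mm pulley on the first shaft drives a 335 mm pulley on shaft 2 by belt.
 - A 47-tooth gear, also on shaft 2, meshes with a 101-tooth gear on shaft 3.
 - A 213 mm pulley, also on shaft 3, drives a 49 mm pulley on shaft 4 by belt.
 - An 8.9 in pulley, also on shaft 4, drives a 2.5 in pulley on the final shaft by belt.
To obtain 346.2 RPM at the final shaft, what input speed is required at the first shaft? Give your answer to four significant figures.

122.9 RPM

Overall ratio R = 2.5573 × 2.1489 × 0.23005 × 0.2809 = 0.35511.
Required input speed = output speed × R = 346.2 × 0.35511 = 122.94 RPM.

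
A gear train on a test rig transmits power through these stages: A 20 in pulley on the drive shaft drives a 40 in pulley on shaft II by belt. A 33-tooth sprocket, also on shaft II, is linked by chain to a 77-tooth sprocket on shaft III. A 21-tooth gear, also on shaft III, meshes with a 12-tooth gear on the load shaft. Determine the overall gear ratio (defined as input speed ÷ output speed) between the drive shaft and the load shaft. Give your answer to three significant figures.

Each stage contributes driven/driver: belt 40/20 = 2, chain 77/33 = 2.3333, gear mesh 12/21 = 0.57143.
Overall: 2 × 2.3333 × 0.57143 = 2.6667.

2.67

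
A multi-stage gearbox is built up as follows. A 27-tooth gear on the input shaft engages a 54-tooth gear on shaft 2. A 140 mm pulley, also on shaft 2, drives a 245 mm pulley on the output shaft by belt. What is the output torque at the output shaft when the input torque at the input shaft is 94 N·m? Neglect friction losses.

After the gear mesh (54/27): 94 × 2 = 188 N·m
After the belt (245/140): 188 × 1.75 = 329 N·m

329 N·m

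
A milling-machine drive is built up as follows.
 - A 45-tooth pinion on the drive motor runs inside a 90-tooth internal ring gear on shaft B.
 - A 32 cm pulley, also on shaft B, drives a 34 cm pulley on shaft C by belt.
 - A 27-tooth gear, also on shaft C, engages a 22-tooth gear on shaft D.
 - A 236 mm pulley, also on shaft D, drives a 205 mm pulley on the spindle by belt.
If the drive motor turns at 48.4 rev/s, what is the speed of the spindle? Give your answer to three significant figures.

internal gear 90/45 = 2 → 48.4/2 = 24.2 rev/s
belt 34/32 = 1.0625 → 24.2/1.0625 = 22.776 rev/s
gear mesh 22/27 = 0.81481 → 22.776/0.81481 = 27.953 rev/s
belt 205/236 = 0.86864 → 27.953/0.86864 = 32.18 rev/s

32.2 rev/s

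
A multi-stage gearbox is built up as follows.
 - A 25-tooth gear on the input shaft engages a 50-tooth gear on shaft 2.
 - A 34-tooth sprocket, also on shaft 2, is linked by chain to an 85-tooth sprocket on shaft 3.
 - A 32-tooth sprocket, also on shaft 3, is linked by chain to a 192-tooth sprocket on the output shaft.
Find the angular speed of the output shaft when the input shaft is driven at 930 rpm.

the input shaft → shaft 2 (gear mesh, 50/25): 930 ÷ 2 = 465 rpm
shaft 2 → shaft 3 (chain, 85/34): 465 ÷ 2.5 = 186 rpm
shaft 3 → the output shaft (chain, 192/32): 186 ÷ 6 = 31 rpm

31 rpm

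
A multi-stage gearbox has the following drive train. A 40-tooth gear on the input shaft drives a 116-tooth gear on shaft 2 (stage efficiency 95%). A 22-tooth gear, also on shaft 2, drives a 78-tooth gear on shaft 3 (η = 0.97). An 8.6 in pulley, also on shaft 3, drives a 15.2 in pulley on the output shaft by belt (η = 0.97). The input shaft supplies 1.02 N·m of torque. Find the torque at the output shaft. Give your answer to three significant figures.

16.6 N·m

After the gear mesh (116/40): 1.02 × 2.9 × 0.95 = 2.8101 N·m
After the gear mesh (78/22): 2.8101 × 3.5455 × 0.97 = 9.6642 N·m
After the belt (15.2/8.6): 9.6642 × 1.7674 × 0.97 = 16.568 N·m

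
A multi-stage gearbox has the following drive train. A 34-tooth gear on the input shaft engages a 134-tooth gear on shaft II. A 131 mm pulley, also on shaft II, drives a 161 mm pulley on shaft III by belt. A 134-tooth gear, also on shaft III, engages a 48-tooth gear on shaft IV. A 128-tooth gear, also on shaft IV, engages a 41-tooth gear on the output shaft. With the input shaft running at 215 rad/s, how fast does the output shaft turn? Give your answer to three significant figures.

the input shaft → shaft II (gear mesh, 134/34): 215 ÷ 3.9412 = 54.552 rad/s
shaft II → shaft III (belt, 161/131): 54.552 ÷ 1.229 = 44.387 rad/s
shaft III → shaft IV (gear mesh, 48/134): 44.387 ÷ 0.35821 = 123.91 rad/s
shaft IV → the output shaft (gear mesh, 41/128): 123.91 ÷ 0.32031 = 386.85 rad/s

387 rad/s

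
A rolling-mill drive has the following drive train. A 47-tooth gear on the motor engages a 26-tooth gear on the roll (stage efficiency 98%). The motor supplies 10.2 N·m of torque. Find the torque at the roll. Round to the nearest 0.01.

5.53 N·m

gear mesh 26/47 = 0.55319 → τ = 10.2·0.55319·0.98 = 5.5297 N·m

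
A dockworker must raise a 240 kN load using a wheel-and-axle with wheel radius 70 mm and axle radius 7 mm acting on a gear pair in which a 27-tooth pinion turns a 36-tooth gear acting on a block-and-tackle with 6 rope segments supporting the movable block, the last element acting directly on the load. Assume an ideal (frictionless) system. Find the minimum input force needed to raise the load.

Wheel-and-axle MA = R/r = 70/7 = 10.
Gear pair MA = 36/27 = 1.3333.
Block-and-tackle MA = number of supporting rope parts = 6.
Combined ideal MA = 10 × 1.3333 × 6 = 80.
Effort = load / MA = 240 / 80 = 3 kN.

3 kN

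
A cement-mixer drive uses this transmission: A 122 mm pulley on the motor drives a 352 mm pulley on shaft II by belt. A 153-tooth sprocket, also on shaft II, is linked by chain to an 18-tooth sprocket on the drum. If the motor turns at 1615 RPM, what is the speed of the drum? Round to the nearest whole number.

4758 RPM

belt 352/122 = 2.8852 → 1615/2.8852 = 559.74 RPM
chain 18/153 = 0.11765 → 559.74/0.11765 = 4757.8 RPM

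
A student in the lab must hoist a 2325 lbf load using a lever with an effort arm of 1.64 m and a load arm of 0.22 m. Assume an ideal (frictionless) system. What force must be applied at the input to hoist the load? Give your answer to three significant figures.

312 lbf

Lever MA = effort arm / load arm = 1.64/0.22 = 7.4545.
Effort = load / MA = 2325 / 7.4545 = 311.89 lbf.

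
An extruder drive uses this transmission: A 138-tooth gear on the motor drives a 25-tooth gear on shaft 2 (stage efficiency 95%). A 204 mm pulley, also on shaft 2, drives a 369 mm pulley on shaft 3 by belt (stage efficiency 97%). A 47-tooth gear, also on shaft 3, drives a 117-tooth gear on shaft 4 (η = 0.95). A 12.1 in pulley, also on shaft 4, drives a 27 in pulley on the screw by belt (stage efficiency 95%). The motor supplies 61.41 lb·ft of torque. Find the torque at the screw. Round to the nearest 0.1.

Gear mesh: ratio = 25/138 = 0.18116; torque at shaft 2 = 61.41 × 0.18116 × 0.95 = 10.569 lb·ft.
Belt: ratio = 369/204 = 1.8088; torque at shaft 3 = 10.569 × 1.8088 × 0.97 = 18.543 lb·ft.
Gear mesh: ratio = 117/47 = 2.4894; torque at shaft 4 = 18.543 × 2.4894 × 0.95 = 43.853 lb·ft.
Belt: ratio = 27/12.1 = 2.2314; torque at the screw = 43.853 × 2.2314 × 0.95 = 92.962 lb·ft.

93.0 lb·ft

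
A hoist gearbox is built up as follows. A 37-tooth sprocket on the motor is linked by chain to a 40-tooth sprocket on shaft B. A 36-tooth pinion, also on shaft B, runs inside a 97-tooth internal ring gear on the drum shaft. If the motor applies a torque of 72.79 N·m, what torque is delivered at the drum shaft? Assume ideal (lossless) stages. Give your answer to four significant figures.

212.0 N·m

Chain: ratio = 40/37 = 1.0811; torque at shaft B = 72.79 × 1.0811 = 78.692 N·m.
Internal gear: ratio = 97/36 = 2.6944; torque at the drum shaft = 78.692 × 2.6944 = 212.03 N·m.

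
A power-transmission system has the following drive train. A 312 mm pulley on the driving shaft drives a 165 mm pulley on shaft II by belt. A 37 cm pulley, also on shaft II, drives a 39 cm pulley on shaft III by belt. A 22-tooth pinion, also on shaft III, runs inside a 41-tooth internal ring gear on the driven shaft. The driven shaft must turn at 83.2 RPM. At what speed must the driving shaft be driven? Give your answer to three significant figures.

Overall ratio R = 0.52885 × 1.0541 × 1.8636 = 1.0389.
Required input speed = output speed × R = 83.2 × 1.0389 = 86.432 RPM.

86.4 RPM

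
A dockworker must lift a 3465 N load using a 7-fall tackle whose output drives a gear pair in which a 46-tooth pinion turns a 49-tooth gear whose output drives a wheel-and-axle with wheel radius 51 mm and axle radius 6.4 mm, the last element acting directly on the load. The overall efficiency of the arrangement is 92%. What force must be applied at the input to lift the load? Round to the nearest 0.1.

63.4 N

Block-and-tackle MA = number of supporting rope parts = 7.
Gear pair MA = 49/46 = 1.0652.
Wheel-and-axle MA = R/r = 51/6.4 = 7.9688.
Combined ideal MA = 7 × 1.0652 × 7.9688 = 59.419.
Actual MA = 59.419 × 0.92 = 54.666.
Effort = load / actual MA = 3465 / 54.666 = 63.385 N.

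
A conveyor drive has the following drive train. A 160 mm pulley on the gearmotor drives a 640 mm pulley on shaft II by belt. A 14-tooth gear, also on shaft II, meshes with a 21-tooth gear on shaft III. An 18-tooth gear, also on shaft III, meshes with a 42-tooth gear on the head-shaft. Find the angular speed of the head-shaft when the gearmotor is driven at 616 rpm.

the gearmotor → shaft II (belt, 640/160): 616 ÷ 4 = 154 rpm
shaft II → shaft III (gear mesh, 21/14): 154 ÷ 1.5 = 102.67 rpm
shaft III → the head-shaft (gear mesh, 42/18): 102.67 ÷ 2.3333 = 44 rpm

44 rpm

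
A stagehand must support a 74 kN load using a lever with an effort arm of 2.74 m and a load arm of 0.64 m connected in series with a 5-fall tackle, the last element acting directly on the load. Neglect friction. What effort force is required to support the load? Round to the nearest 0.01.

Lever MA = effort arm / load arm = 2.74/0.64 = 4.2812.
Block-and-tackle MA = number of supporting rope parts = 5.
Combined ideal MA = 4.2812 × 5 = 21.406.
Effort = load / MA = 74 / 21.406 = 3.4569 kN.

3.46 kN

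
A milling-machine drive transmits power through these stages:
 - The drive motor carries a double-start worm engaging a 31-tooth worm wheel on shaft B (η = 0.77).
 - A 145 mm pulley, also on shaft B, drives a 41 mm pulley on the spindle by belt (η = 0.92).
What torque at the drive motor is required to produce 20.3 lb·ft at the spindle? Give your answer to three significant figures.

Overall ratio R = 15.5 × 0.28276 = 4.3828; overall efficiency η = 0.77 × 0.92 = 0.7084.
Input torque = output torque / (R × η) = 20.3 / (4.3828 × 0.7084) = 6.5384 lb·ft.

6.54 lb·ft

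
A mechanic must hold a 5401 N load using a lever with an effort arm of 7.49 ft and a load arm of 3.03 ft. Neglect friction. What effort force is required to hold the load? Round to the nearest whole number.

2185 N

Lever MA = effort arm / load arm = 7.49/3.03 = 2.4719.
Effort = load / MA = 5401 / 2.4719 = 2184.9 N.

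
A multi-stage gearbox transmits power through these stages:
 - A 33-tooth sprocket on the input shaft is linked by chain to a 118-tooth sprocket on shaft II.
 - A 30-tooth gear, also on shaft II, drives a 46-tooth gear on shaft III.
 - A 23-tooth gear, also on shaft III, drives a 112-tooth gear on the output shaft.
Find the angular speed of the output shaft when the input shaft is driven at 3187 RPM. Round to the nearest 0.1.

Chain: ratio = 118/33 = 3.5758, so shaft II turns at 3187 / 3.5758 = 891.28 RPM.
Gear mesh: ratio = 46/30 = 1.5333, so shaft III turns at 891.28 / 1.5333 = 581.27 RPM.
Gear mesh: ratio = 112/23 = 4.8696, so the output shaft turns at 581.27 / 4.8696 = 119.37 RPM.

119.4 RPM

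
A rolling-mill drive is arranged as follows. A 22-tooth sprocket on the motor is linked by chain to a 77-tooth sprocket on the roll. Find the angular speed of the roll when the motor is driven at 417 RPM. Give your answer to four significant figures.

Chain: ratio = 77/22 = 3.5, so the roll turns at 417 / 3.5 = 119.14 RPM.

119.1 RPM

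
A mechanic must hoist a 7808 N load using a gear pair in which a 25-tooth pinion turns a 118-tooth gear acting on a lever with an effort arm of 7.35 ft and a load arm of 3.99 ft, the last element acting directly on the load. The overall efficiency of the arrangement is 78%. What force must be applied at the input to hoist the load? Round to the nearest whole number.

Gear pair MA = 118/25 = 4.72.
Lever MA = effort arm / load arm = 7.35/3.99 = 1.8421.
Combined ideal MA = 4.72 × 1.8421 = 8.6947.
Actual MA = 8.6947 × 0.78 = 6.7819.
Effort = load / actual MA = 7808 / 6.7819 = 1151.3 N.

1151 N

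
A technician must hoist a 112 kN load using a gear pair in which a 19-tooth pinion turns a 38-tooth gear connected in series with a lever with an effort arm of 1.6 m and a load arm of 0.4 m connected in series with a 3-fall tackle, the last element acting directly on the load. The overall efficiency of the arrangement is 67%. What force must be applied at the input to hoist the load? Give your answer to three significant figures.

6.97 kN

Gear pair MA = 38/19 = 2.
Lever MA = effort arm / load arm = 1.6/0.4 = 4.
Block-and-tackle MA = number of supporting rope parts = 3.
Combined ideal MA = 2 × 4 × 3 = 24.
Actual MA = 24 × 0.67 = 16.08.
Effort = load / actual MA = 112 / 16.08 = 6.9652 kN.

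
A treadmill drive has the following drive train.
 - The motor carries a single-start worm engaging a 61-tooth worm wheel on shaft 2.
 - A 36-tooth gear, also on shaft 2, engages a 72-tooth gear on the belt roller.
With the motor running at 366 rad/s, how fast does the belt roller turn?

3 rad/s

worm 61/1 = 61 → 366/61 = 6 rad/s
gear mesh 72/36 = 2 → 6/2 = 3 rad/s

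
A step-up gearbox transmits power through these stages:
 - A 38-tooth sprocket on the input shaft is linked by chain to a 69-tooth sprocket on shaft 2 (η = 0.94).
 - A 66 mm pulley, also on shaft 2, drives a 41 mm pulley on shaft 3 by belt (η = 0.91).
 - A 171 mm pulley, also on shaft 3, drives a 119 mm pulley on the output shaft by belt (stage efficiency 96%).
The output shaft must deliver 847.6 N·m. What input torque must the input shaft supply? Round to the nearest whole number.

Overall ratio R = 1.8158 × 0.62121 × 0.69591 = 0.78498; overall efficiency η = 0.94 × 0.91 × 0.96 = 0.8212.
Input torque = output torque / (R × η) = 847.6 / (0.78498 × 0.8212) = 1314.9 N·m.

1315 N·m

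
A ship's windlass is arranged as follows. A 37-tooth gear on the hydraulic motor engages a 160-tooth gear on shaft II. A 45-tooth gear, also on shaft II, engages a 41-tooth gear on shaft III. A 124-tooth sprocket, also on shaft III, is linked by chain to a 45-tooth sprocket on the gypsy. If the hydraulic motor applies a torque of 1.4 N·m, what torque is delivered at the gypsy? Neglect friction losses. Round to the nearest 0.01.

After the gear mesh (160/37): 1.4 × 4.3243 = 6.0541 N·m
After the gear mesh (41/45): 6.0541 × 0.91111 = 5.5159 N·m
After the chain (45/124): 5.5159 × 0.3629 = 2.0017 N·m

2.00 N·m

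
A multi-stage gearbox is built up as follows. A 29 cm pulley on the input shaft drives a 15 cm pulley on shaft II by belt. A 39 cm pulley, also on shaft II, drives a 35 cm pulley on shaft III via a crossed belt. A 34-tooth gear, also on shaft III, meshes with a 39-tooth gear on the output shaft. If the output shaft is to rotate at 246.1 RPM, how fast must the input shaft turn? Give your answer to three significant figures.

131 RPM

Overall ratio R = 0.51724 × 0.89744 × 1.1471 = 0.53245.
Required input speed = output speed × R = 246.1 × 0.53245 = 131.04 RPM.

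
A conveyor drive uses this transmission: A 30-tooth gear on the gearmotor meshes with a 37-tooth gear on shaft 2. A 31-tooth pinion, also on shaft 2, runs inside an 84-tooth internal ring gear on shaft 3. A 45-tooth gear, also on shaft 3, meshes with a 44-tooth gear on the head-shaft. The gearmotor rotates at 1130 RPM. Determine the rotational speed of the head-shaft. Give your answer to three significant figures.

346 RPM

gear mesh 37/30 = 1.2333 → 1130/1.2333 = 916.22 RPM
internal gear 84/31 = 2.7097 → 916.22/2.7097 = 338.13 RPM
gear mesh 44/45 = 0.97778 → 338.13/0.97778 = 345.81 RPM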